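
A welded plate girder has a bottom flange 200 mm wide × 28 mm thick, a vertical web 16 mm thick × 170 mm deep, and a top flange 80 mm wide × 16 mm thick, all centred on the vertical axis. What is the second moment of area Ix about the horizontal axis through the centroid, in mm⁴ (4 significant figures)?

Break the section into simple shapes (no overlaps), measuring from the bottom-left corner of the bounding box.
Bottom plate: 200 × 28, A = 5 600 mm², y = 14 mm, Ī = 365 867 mm⁴.
Web plate: 16 × 170, A = 2 720 mm², y = 113 mm, Ī = 6 550 667 mm⁴.
Top plate: 80 × 16, A = 1 280 mm², y = 206 mm, Ī = 27306.7 mm⁴.
Centroid: ȳ = ΣA·y / ΣA = 67.65 mm.
Transfer each piece to the horizontal axis through the centroid using Ī + A·d² with d = y − 67.65:
  bottom plate: d = -53.65 mm → contributes +16 484 473 mm⁴
  web plate: d = 45.35 mm → contributes +12 144 680 mm⁴
  top plate: d = 138.35 mm → contributes +24 527 431 mm⁴
Total I = 53 156 584 mm⁴.

Ix ≈ 5.316 × 10⁷ mm⁴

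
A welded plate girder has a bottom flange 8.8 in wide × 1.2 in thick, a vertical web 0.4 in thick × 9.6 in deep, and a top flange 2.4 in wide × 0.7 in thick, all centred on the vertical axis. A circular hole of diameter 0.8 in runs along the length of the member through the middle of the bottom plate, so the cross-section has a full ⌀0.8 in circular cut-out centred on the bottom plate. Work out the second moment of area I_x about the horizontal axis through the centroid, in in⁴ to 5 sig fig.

Decompose the section into non-overlapping parts with the origin at the bottom-left of its bounding rectangle.
Bottom plate: 8.8 × 1.2, A = 10.56 in², y = 0.6 in, Ī = 1.2672 in⁴.
Web plate: 0.4 × 9.6, A = 3.84 in², y = 6 in, Ī = 29.4912 in⁴.
Top plate: 2.4 × 0.7, A = 1.68 in², y = 11.15 in, Ī = 0.0686 in⁴.
Hole (subtracted): ⌀0.8, A = 0.5026548 in², y = 0.6 in, Ī = 0.02010619 in⁴.
Centroid: ȳ = ΣA·y / ΣA = 3.06897 in.
Transfer each piece to the horizontal axis through the centroid using Ī + A·d² with d = y − 3.06897:
  bottom plate: d = -2.46897 in → contributes +65.63899 in⁴
  web plate: d = 2.93103 in → contributes +62.48039 in⁴
  top plate: d = 8.08103 in → contributes +109.7777 in⁴
  hole: d = -2.46897 in → contributes −3.084196 in⁴
Total I = 234.8129 in⁴.

I_x ≈ 234.81 in⁴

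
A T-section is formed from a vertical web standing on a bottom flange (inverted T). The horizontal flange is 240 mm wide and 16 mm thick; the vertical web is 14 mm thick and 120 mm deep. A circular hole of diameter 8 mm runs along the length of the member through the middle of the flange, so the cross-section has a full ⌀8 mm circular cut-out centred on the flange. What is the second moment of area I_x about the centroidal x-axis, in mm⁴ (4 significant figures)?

Split into non-overlapping primitives; take the origin at the lower-left of the bounding box.
Flange: 240 × 16, A = 3 840 mm², y = 8 mm, Ī = 81 920 mm⁴.
Web: 14 × 120, A = 1 680 mm², y = 76 mm, Ī = 2 016 000 mm⁴.
Hole (subtracted): ⌀8, A = 50.2655 mm², y = 8 mm, Ī = 201.062 mm⁴.
Centroid: ȳ = ΣA·y / ΣA = 28.8858 mm.
Transfer each piece to the centroidal x-axis using Ī + A·d² with d = y − 28.8858:
  flange: d = -20.8858 mm → contributes +1 756 998 mm⁴
  web: d = 47.1142 mm → contributes +5 745 170 mm⁴
  hole: d = -20.8858 mm → contributes −22127.8 mm⁴
Total I = 7 480 041 mm⁴.

I_x ≈ 7.480 × 10⁶ mm⁴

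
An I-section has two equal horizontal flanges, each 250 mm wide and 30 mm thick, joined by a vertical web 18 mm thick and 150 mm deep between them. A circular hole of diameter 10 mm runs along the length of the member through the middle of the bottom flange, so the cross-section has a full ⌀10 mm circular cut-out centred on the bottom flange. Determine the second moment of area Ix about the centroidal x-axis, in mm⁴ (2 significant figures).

Break the section into simple shapes (no overlaps), measuring from the bottom-left corner of the bounding box.
Bottom flange: 250 × 30, A = 7 500 mm², y = 15 mm, Ī = 562 500 mm⁴.
Web: 18 × 150, A = 2 700 mm², y = 105 mm, Ī = 5 062 500 mm⁴.
Top flange: 250 × 30, A = 7 500 mm², y = 195 mm, Ī = 562 500 mm⁴.
Hole (subtracted): ⌀10, A = 78.54 mm², y = 15 mm, Ī = 490.9 mm⁴.
Centroid: ȳ = ΣA·y / ΣA = 105.4 mm.
Transfer each piece to the centroidal x-axis using Ī + A·d² with d = y − 105.4:
  bottom flange: d = -90.4 mm → contributes +61 855 239 mm⁴
  web: d = -0.4011 mm → contributes +5 062 934 mm⁴
  top flange: d = 89.6 mm → contributes +60 772 175 mm⁴
  hole: d = -90.4 mm → contributes −642 347 mm⁴
Total I = 127 048 001 mm⁴.

Ix ≈ 1.3 × 10⁸ mm⁴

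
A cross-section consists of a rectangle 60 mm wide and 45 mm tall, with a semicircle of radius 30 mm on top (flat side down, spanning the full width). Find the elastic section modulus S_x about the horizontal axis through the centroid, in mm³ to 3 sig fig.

S_x ≈ 4.20 × 10⁴ mm³

Treat the section as a set of non-overlapping primitives; coordinates are from the bounding-box lower-left.
Rectangular body: 60 × 45, A = 2 700 mm², y = 22.5 mm, Ī = 455 625 mm⁴.
Semicircular cap: semicircle r = 30, A = 1413.7 mm², y = 57.732 mm, Ī = 88 903 mm⁴.
Centroid: ȳ = ΣA·y / ΣA = 34.608 mm.
Transfer each piece to the horizontal axis through the centroid using Ī + A·d² with d = y − 34.608:
  rectangular body: d = -12.108 mm → contributes +851 451 mm⁴
  semicircular cap: d = 23.124 mm → contributes +844 875 mm⁴
Total I = 1 696 326 mm⁴.
Extreme fibre distance c = 40.392 mm; S = I/c = 41 997 mm³.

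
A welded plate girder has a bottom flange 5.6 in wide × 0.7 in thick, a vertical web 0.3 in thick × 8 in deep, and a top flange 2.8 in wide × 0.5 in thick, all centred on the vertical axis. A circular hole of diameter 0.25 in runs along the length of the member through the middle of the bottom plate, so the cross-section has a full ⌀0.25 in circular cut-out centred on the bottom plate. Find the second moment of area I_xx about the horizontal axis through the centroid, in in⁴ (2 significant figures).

Split into non-overlapping primitives; take the origin at the lower-left of the bounding box.
Bottom plate: 5.6 × 0.7, A = 3.92 in², y = 0.35 in, Ī = 0.1601 in⁴.
Web plate: 0.3 × 8, A = 2.4 in², y = 4.7 in, Ī = 12.8 in⁴.
Top plate: 2.8 × 0.5, A = 1.4 in², y = 8.95 in, Ī = 0.02917 in⁴.
Hole (subtracted): ⌀0.25, A = 0.04909 in², y = 0.35 in, Ī = 0.0001917 in⁴.
Centroid: ȳ = ΣA·y / ΣA = 3.281 in.
Transfer each piece to the horizontal axis through the centroid using Ī + A·d² with d = y − 3.281:
  bottom plate: d = -2.931 in → contributes +33.83 in⁴
  web plate: d = 1.419 in → contributes +17.64 in⁴
  top plate: d = 5.669 in → contributes +45.03 in⁴
  hole: d = -2.931 in → contributes −0.4218 in⁴
Total I = 96.07 in⁴.

I_xx ≈ 96 in⁴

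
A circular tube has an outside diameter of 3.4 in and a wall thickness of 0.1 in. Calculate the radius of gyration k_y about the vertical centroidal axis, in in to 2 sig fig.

k_y ≈ 1.2 in

Break the section into simple shapes (no overlaps), measuring from the bottom-left corner of the bounding box.
Outer circle: ⌀3.4, A = 9.079 in², x = 1.7 in, Ī = 6.56 in⁴.
Bore (subtracted): ⌀3.2, A = 8.042 in², x = 1.7 in, Ī = 5.147 in⁴.
By symmetry the centroid is at mid-width, x̄ = 1.7 in.
All pieces are centred on the vertical centroidal axis, so I = ΣĪ (holes subtracted) = 1.413 in⁴.
Radius of gyration: k = √(I/A) = √(1.413 / 1.037) = 1.167 in.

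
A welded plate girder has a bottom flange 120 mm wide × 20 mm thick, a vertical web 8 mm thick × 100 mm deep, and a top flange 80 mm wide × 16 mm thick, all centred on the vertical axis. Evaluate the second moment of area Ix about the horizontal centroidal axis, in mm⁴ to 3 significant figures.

Break the section into simple shapes (no overlaps), measuring from the bottom-left corner of the bounding box.
Bottom plate: 120 × 20, A = 2 400 mm², y = 10 mm, Ī = 80 000 mm⁴.
Web plate: 8 × 100, A = 800 mm², y = 70 mm, Ī = 666 667 mm⁴.
Top plate: 80 × 16, A = 1 280 mm², y = 128 mm, Ī = 27 307 mm⁴.
Centroid: ȳ = ΣA·y / ΣA = 54.429 mm.
Transfer each piece to the horizontal centroidal axis using Ī + A·d² with d = y − 54.429:
  bottom plate: d = -44.429 mm → contributes +4 817 355 mm⁴
  web plate: d = 15.571 mm → contributes +860 642 mm⁴
  top plate: d = 73.571 mm → contributes +6 955 633 mm⁴
Total I = 12 633 630 mm⁴.

Ix ≈ 1.26 × 10⁷ mm⁴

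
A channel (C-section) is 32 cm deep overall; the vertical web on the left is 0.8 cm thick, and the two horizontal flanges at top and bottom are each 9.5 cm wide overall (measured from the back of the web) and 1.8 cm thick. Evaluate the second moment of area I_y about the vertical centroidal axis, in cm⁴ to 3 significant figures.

I_y ≈ 517 cm⁴

Decompose the section into non-overlapping parts with the origin at the bottom-left of its bounding rectangle.
Web: 0.8 × 32, A = 25.6 cm², x = 0.4 cm, Ī = 1.3653 cm⁴.
Top flange (beyond web): 8.7 × 1.8, A = 15.66 cm², x = 5.15 cm, Ī = 98.775 cm⁴.
Bottom flange (beyond web): 8.7 × 1.8, A = 15.66 cm², x = 5.15 cm, Ī = 98.775 cm⁴.
Centroid: x̄ = ΣA·x / ΣA = 3.0137 cm.
Transfer each piece to the vertical centroidal axis using Ī + A·d² with d = x − 3.0137:
  web: d = -2.6137 cm → contributes +176.25 cm⁴
  top flange (beyond web): d = 2.1363 cm → contributes +170.25 cm⁴
  bottom flange (beyond web): d = 2.1363 cm → contributes +170.25 cm⁴
Total I = 516.74 cm⁴.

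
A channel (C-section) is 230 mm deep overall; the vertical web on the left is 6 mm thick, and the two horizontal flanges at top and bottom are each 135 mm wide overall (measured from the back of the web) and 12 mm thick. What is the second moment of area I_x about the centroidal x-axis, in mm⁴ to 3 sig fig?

I_x ≈ 4.29 × 10⁷ mm⁴

Split into non-overlapping primitives; take the origin at the lower-left of the bounding box.
Web: 6 × 230, A = 1 380 mm², y = 115 mm, Ī = 6 083 500 mm⁴.
Top flange (beyond web): 129 × 12, A = 1 548 mm², y = 224 mm, Ī = 18 576 mm⁴.
Bottom flange (beyond web): 129 × 12, A = 1 548 mm², y = 6 mm, Ī = 18 576 mm⁴.
By symmetry the centroid is at mid-height, ȳ = 115 mm.
Transfer each piece to the centroidal x-axis using Ī + A·d² with d = y − 115:
  web: d = 0 mm → contributes +6 083 500 mm⁴
  top flange (beyond web): d = 109 mm → contributes +18 410 364 mm⁴
  bottom flange (beyond web): d = -109 mm → contributes +18 410 364 mm⁴
Total I = 42 904 228 mm⁴.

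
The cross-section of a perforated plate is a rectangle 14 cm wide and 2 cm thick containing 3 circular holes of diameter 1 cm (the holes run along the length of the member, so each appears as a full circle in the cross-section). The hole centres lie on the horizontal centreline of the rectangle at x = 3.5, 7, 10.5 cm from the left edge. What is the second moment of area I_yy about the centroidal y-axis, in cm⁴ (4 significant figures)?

Break the section into simple shapes (no overlaps), measuring from the bottom-left corner of the bounding box.
Plate: 14 × 2, A = 28 cm², x = 7 cm, Ī = 457.333 cm⁴.
Hole 1 (subtracted): ⌀1, A = 0.785398 cm², x = 3.5 cm, Ī = 0.0490874 cm⁴.
Hole 2 (subtracted): ⌀1, A = 0.785398 cm², x = 7 cm, Ī = 0.0490874 cm⁴.
Hole 3 (subtracted): ⌀1, A = 0.785398 cm², x = 10.5 cm, Ī = 0.0490874 cm⁴.
By symmetry the centroid is at mid-width, x̄ = 7 cm.
Transfer each piece to the centroidal y-axis using Ī + A·d² with d = x − 7:
  plate: d = 0 cm → contributes +457.333 cm⁴
  hole 1: d = -3.5 cm → contributes −9.67021 cm⁴
  hole 2: d = 0 cm → contributes −0.0490874 cm⁴
  hole 3: d = 3.5 cm → contributes −9.67021 cm⁴
Total I = 437.944 cm⁴.

I_yy ≈ 437.9 cm⁴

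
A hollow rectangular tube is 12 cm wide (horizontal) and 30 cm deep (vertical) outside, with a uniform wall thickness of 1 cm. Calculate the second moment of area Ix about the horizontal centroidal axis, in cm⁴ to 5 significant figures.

Ix ≈ 8706.7 cm⁴

Treat the section as a set of non-overlapping primitives; coordinates are from the bounding-box lower-left.
Outer rectangle: 12 × 30, A = 360 cm², y = 15 cm, Ī = 27 000 cm⁴.
Inner void (subtracted): 10 × 28, A = 280 cm², y = 15 cm, Ī = 18293.33 cm⁴.
By symmetry the centroid is at mid-height, ȳ = 15 cm.
All pieces are centred on the horizontal centroidal axis, so I = ΣĪ (holes subtracted) = 8706.667 cm⁴.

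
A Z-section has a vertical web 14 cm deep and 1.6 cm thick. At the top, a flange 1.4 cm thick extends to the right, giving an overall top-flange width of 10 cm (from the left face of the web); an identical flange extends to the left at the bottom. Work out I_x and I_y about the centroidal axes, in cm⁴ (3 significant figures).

Split into non-overlapping primitives; take the origin at the lower-left of the bounding box.
Web: 1.6 × 14, A = 22.4 cm², y = 7 cm, Ī = 365.87 cm⁴.
Top flange (beyond web): 8.4 × 1.4, A = 11.76 cm², y = 13.3 cm, Ī = 1.9208 cm⁴.
Bottom flange (beyond web): 8.4 × 1.4, A = 11.76 cm², y = 0.7 cm, Ī = 1.9208 cm⁴.
Centroid: ȳ = ΣA·y / ΣA = 7 cm.
Transfer each piece to the centroidal x-axis using Ī + A·d² with d = y − 7:
  web: d = 0 cm → contributes +365.87 cm⁴
  top flange (beyond web): d = 6.3 cm → contributes +468.68 cm⁴
  bottom flange (beyond web): d = -6.3 cm → contributes +468.68 cm⁴
Total I = 1303.2 cm⁴.
For the y-axis: x̄ = 9.2 cm.
Repeating about the centroidal y-axis gives I_y = 731.08 cm⁴.

I_x ≈ 1300 cm⁴, I_y ≈ 731 cm⁴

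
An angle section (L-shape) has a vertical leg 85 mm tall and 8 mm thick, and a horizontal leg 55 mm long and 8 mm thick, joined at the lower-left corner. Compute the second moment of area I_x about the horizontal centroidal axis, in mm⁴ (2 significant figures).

I_x ≈ 7.7 × 10⁵ mm⁴

Decompose the section into non-overlapping parts with the origin at the bottom-left of its bounding rectangle.
Vertical leg: 8 × 85, A = 680 mm², y = 42.5 mm, Ī = 409 417 mm⁴.
Horizontal leg (remainder): 47 × 8, A = 376 mm², y = 4 mm, Ī = 2 005 mm⁴.
Centroid: ȳ = ΣA·y / ΣA = 28.79 mm.
Transfer each piece to the horizontal centroidal axis using Ī + A·d² with d = y − 28.79:
  vertical leg: d = 13.71 mm → contributes +537 201 mm⁴
  horizontal leg (remainder): d = -24.79 mm → contributes +233 105 mm⁴
Total I = 770 306 mm⁴.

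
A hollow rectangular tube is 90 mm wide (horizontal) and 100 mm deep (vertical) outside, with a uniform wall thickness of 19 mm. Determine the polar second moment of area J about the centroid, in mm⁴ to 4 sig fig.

Decompose the section into non-overlapping parts with the origin at the bottom-left of its bounding rectangle.
Outer rectangle: 90 × 100, A = 9 000 mm², y = 50 mm, Ī = 7 500 000 mm⁴.
Inner void (subtracted): 52 × 62, A = 3 224 mm², y = 50 mm, Ī = 1 032 755 mm⁴.
By symmetry the centroid is at mid-height, ȳ = 50 mm.
All pieces are centred on the centroidal x-axis, so I = ΣĪ (holes subtracted) = 6 467 245 mm⁴.
Repeating about the centroidal y-axis gives I_y = 5 348 525 mm⁴.
Polar second moment: J = I_x + I_y = 11 815 771 mm⁴.

J ≈ 1.182 × 10⁷ mm⁴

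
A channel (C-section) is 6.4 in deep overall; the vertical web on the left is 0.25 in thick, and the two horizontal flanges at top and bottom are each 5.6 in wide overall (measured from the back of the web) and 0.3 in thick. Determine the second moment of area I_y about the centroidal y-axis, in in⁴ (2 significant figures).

Treat the section as a set of non-overlapping primitives; coordinates are from the bounding-box lower-left.
Web: 0.25 × 6.4, A = 1.6 in², x = 0.125 in, Ī = 0.008333 in⁴.
Top flange (beyond web): 5.35 × 0.3, A = 1.605 in², x = 2.925 in, Ī = 3.828 in⁴.
Bottom flange (beyond web): 5.35 × 0.3, A = 1.605 in², x = 2.925 in, Ī = 3.828 in⁴.
Centroid: x̄ = ΣA·x / ΣA = 1.994 in.
Transfer each piece to the centroidal y-axis using Ī + A·d² with d = x − 1.994:
  web: d = -1.869 in → contributes +5.595 in⁴
  top flange (beyond web): d = 0.9314 in → contributes +5.221 in⁴
  bottom flange (beyond web): d = 0.9314 in → contributes +5.221 in⁴
Total I = 16.04 in⁴.

I_y ≈ 16 in⁴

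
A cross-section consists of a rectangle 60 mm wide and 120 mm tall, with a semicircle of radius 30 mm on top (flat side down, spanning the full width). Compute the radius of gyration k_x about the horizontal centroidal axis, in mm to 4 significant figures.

k_x ≈ 41.70 mm

Treat the section as a set of non-overlapping primitives; coordinates are from the bounding-box lower-left.
Rectangular body: 60 × 120, A = 7 200 mm², y = 60 mm, Ī = 8 640 000 mm⁴.
Semicircular cap: semicircle r = 30, A = 1413.72 mm², y = 132.732 mm, Ī = 88903.1 mm⁴.
Centroid: ȳ = ΣA·y / ΣA = 71.9371 mm.
Transfer each piece to the horizontal centroidal axis using Ī + A·d² with d = y − 71.9371:
  rectangular body: d = -11.9371 mm → contributes +9 665 963 mm⁴
  semicircular cap: d = 60.7953 mm → contributes +5 314 092 mm⁴
Total I = 14 980 055 mm⁴.
Radius of gyration: k = √(I/A) = √(14 980 055 / 8613.72) = 41.7024 mm.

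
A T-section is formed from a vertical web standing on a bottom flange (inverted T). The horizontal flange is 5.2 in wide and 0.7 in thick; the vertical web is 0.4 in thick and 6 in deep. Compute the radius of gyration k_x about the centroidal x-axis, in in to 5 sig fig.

Decompose the section into non-overlapping parts with the origin at the bottom-left of its bounding rectangle.
Flange: 5.2 × 0.7, A = 3.64 in², y = 0.35 in, Ī = 0.1486333 in⁴.
Web: 0.4 × 6, A = 2.4 in², y = 3.7 in, Ī = 7.2 in⁴.
Centroid: ȳ = ΣA·y / ΣA = 1.681126 in.
Transfer each piece to the centroidal x-axis using Ī + A·d² with d = y − 1.681126:
  flange: d = -1.331126 in → contributes +6.598335 in⁴
  web: d = 2.018874 in → contributes +16.98205 in⁴
Total I = 23.58038 in⁴.
Radius of gyration: k = √(I/A) = √(23.58038 / 6.04) = 1.975864 in.

k_x ≈ 1.9759 in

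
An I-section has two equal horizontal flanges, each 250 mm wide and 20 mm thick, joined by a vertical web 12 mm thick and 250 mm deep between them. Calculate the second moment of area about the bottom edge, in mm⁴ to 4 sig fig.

I_base ≈ 4.715 × 10⁸ mm⁴

Split into non-overlapping primitives; take the origin at the lower-left of the bounding box.
Bottom flange: 250 × 20, A = 5 000 mm², y = 10 mm, Ī = 166 667 mm⁴.
Web: 12 × 250, A = 3 000 mm², y = 145 mm, Ī = 15 625 000 mm⁴.
Top flange: 250 × 20, A = 5 000 mm², y = 280 mm, Ī = 166 667 mm⁴.
Transfer each piece to the bottom edge using Ī + A·d² with d = y − 0:
  bottom flange: d = 10 mm → contributes +666 667 mm⁴
  web: d = 145 mm → contributes +78 700 000 mm⁴
  top flange: d = 280 mm → contributes +392 166 667 mm⁴
Total I = 471 533 333 mm⁴.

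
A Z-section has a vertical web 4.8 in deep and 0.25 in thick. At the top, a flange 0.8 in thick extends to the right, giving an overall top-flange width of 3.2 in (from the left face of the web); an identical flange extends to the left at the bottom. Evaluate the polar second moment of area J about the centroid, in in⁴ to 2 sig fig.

J ≈ 37 in⁴

Break the section into simple shapes (no overlaps), measuring from the bottom-left corner of the bounding box.
Web: 0.25 × 4.8, A = 1.2 in², y = 2.4 in, Ī = 2.304 in⁴.
Top flange (beyond web): 2.95 × 0.8, A = 2.36 in², y = 4.4 in, Ī = 0.1259 in⁴.
Bottom flange (beyond web): 2.95 × 0.8, A = 2.36 in², y = 0.4 in, Ī = 0.1259 in⁴.
Centroid: ȳ = ΣA·y / ΣA = 2.4 in.
Transfer each piece to the centroidal x-axis using Ī + A·d² with d = y − 2.4:
  web: d = 0 in → contributes +2.304 in⁴
  top flange (beyond web): d = 2 in → contributes +9.566 in⁴
  bottom flange (beyond web): d = -2 in → contributes +9.566 in⁴
Total I = 21.44 in⁴.
For the y-axis: x̄ = 3.075 in.
Repeating about the centroidal y-axis gives I_y = 15.51 in⁴.
Polar second moment: J = I_x + I_y = 36.95 in⁴.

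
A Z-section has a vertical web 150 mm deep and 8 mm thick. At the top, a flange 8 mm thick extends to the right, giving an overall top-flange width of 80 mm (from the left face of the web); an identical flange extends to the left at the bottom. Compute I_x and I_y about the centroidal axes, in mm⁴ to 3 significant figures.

Treat the section as a set of non-overlapping primitives; coordinates are from the bounding-box lower-left.
Web: 8 × 150, A = 1 200 mm², y = 75 mm, Ī = 2 250 000 mm⁴.
Top flange (beyond web): 72 × 8, A = 576 mm², y = 146 mm, Ī = 3 072 mm⁴.
Bottom flange (beyond web): 72 × 8, A = 576 mm², y = 4 mm, Ī = 3 072 mm⁴.
Centroid: ȳ = ΣA·y / ΣA = 75 mm.
Transfer each piece to the centroidal x-axis using Ī + A·d² with d = y − 75:
  web: d = 0 mm → contributes +2 250 000 mm⁴
  top flange (beyond web): d = 71 mm → contributes +2 906 688 mm⁴
  bottom flange (beyond web): d = -71 mm → contributes +2 906 688 mm⁴
Total I = 8 063 376 mm⁴.
For the y-axis: x̄ = 76 mm.
Repeating about the centroidal y-axis gives I_y = 2 347 264 mm⁴.

I_x ≈ 8.06 × 10⁶ mm⁴, I_y ≈ 2.35 × 10⁶ mm⁴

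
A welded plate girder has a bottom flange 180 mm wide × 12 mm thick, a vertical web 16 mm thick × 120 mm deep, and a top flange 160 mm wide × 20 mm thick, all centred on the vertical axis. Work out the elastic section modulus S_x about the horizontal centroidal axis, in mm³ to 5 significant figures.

Decompose the section into non-overlapping parts with the origin at the bottom-left of its bounding rectangle.
Bottom plate: 180 × 12, A = 2 160 mm², y = 6 mm, Ī = 25 920 mm⁴.
Web plate: 16 × 120, A = 1 920 mm², y = 72 mm, Ī = 2 304 000 mm⁴.
Top plate: 160 × 20, A = 3 200 mm², y = 142 mm, Ī = 106666.7 mm⁴.
Centroid: ȳ = ΣA·y / ΣA = 83.18681 mm.
Transfer each piece to the horizontal centroidal axis using Ī + A·d² with d = y − 83.18681:
  bottom plate: d = -77.18681 mm → contributes +12 894 777 mm⁴
  web plate: d = -11.18681 mm → contributes +2 544 278 mm⁴
  top plate: d = 58.81319 mm → contributes +11 175 438 mm⁴
Total I = 26 614 493 mm⁴.
Extreme fibre distance c = 83.18681 mm; S = I/c = 319936.4 mm³.

S_x ≈ 3.1994 × 10⁵ mm³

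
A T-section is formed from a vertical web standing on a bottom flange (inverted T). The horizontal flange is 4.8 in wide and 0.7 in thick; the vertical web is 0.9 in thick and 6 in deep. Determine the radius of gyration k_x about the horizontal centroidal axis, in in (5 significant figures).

k_x ≈ 2.1257 in

Treat the section as a set of non-overlapping primitives; coordinates are from the bounding-box lower-left.
Flange: 4.8 × 0.7, A = 3.36 in², y = 0.35 in, Ī = 0.1372 in⁴.
Web: 0.9 × 6, A = 5.4 in², y = 3.7 in, Ī = 16.2 in⁴.
Centroid: ȳ = ΣA·y / ΣA = 2.415068 in.
Transfer each piece to the horizontal centroidal axis using Ī + A·d² with d = y − 2.415068:
  flange: d = -2.065068 in → contributes +14.46595 in⁴
  web: d = 1.284932 in → contributes +25.11566 in⁴
Total I = 39.58161 in⁴.
Radius of gyration: k = √(I/A) = √(39.58161 / 8.76) = 2.125664 in.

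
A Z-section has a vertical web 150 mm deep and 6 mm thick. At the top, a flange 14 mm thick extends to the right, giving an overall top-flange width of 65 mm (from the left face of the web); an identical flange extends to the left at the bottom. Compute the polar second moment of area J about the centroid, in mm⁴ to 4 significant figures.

J ≈ 1.158 × 10⁷ mm⁴

Decompose the section into non-overlapping parts with the origin at the bottom-left of its bounding rectangle.
Web: 6 × 150, A = 900 mm², y = 75 mm, Ī = 1 687 500 mm⁴.
Top flange (beyond web): 59 × 14, A = 826 mm², y = 143 mm, Ī = 13491.3 mm⁴.
Bottom flange (beyond web): 59 × 14, A = 826 mm², y = 7 mm, Ī = 13491.3 mm⁴.
Centroid: ȳ = ΣA·y / ΣA = 75 mm.
Transfer each piece to the centroidal x-axis using Ī + A·d² with d = y − 75:
  web: d = 0 mm → contributes +1 687 500 mm⁴
  top flange (beyond web): d = 68 mm → contributes +3 832 915 mm⁴
  bottom flange (beyond web): d = -68 mm → contributes +3 832 915 mm⁴
Total I = 9 353 331 mm⁴.
For the y-axis: x̄ = 62 mm.
Repeating about the centroidal y-axis gives I_y = 2 226 843 mm⁴.
Polar second moment: J = I_x + I_y = 11 580 173 mm⁴.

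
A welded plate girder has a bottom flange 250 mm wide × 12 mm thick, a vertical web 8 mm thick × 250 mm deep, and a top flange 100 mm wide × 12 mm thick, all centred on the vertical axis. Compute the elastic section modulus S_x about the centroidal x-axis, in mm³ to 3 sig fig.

Decompose the section into non-overlapping parts with the origin at the bottom-left of its bounding rectangle.
Bottom plate: 250 × 12, A = 3 000 mm², y = 6 mm, Ī = 36 000 mm⁴.
Web plate: 8 × 250, A = 2 000 mm², y = 137 mm, Ī = 10 416 667 mm⁴.
Top plate: 100 × 12, A = 1 200 mm², y = 268 mm, Ī = 14 400 mm⁴.
Centroid: ȳ = ΣA·y / ΣA = 98.968 mm.
Transfer each piece to the centroidal x-axis using Ī + A·d² with d = y − 98.968:
  bottom plate: d = -92.968 mm → contributes +25 965 003 mm⁴
  web plate: d = 38.032 mm → contributes +13 309 572 mm⁴
  top plate: d = 169.03 mm → contributes +34 300 685 mm⁴
Total I = 73 575 260 mm⁴.
Extreme fibre distance c = 175.03 mm; S = I/c = 420 353 mm³.

S_x ≈ 4.20 × 10⁵ mm³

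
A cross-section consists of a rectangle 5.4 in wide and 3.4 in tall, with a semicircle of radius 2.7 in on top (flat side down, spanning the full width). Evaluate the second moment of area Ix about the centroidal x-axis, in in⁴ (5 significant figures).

Break the section into simple shapes (no overlaps), measuring from the bottom-left corner of the bounding box.
Rectangular body: 5.4 × 3.4, A = 18.36 in², y = 1.7 in, Ī = 17.6868 in⁴.
Semicircular cap: semicircle r = 2.7, A = 11.45111 in², y = 4.545916 in, Ī = 5.832935 in⁴.
Centroid: ȳ = ΣA·y / ΣA = 2.793179 in.
Transfer each piece to the centroidal x-axis using Ī + A·d² with d = y − 2.793179:
  rectangular body: d = -1.093179 in → contributes +39.62775 in⁴
  semicircular cap: d = 1.752736 in → contributes +41.0117 in⁴
Total I = 80.63945 in⁴.

Ix ≈ 80.639 in⁴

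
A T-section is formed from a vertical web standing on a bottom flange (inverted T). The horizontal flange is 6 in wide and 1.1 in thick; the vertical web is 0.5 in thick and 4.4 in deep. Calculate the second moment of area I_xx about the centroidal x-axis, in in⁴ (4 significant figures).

I_xx ≈ 16.69 in⁴

Break the section into simple shapes (no overlaps), measuring from the bottom-left corner of the bounding box.
Flange: 6 × 1.1, A = 6.6 in², y = 0.55 in, Ī = 0.6655 in⁴.
Web: 0.5 × 4.4, A = 2.2 in², y = 3.3 in, Ī = 3.54933 in⁴.
Centroid: ȳ = ΣA·y / ΣA = 1.2375 in.
Transfer each piece to the centroidal x-axis using Ī + A·d² with d = y − 1.2375:
  flange: d = -0.6875 in → contributes +3.78503 in⁴
  web: d = 2.0625 in → contributes +12.9079 in⁴
Total I = 16.693 in⁴.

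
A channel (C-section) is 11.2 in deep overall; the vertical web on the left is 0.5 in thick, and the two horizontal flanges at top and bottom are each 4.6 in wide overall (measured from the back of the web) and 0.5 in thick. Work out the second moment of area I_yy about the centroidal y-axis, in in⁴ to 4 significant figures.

Break the section into simple shapes (no overlaps), measuring from the bottom-left corner of the bounding box.
Web: 0.5 × 11.2, A = 5.6 in², x = 0.25 in, Ī = 0.116667 in⁴.
Top flange (beyond web): 4.1 × 0.5, A = 2.05 in², x = 2.55 in, Ī = 2.87171 in⁴.
Bottom flange (beyond web): 4.1 × 0.5, A = 2.05 in², x = 2.55 in, Ī = 2.87171 in⁴.
Centroid: x̄ = ΣA·x / ΣA = 1.22216 in.
Transfer each piece to the centroidal y-axis using Ī + A·d² with d = x − 1.22216:
  web: d = -0.972165 in → contributes +5.40925 in⁴
  top flange (beyond web): d = 1.32784 in → contributes +6.48616 in⁴
  bottom flange (beyond web): d = 1.32784 in → contributes +6.48616 in⁴
Total I = 18.3816 in⁴.

I_yy ≈ 18.38 in⁴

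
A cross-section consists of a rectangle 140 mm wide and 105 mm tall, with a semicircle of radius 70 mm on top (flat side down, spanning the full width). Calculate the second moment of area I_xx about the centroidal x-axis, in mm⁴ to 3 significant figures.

Treat the section as a set of non-overlapping primitives; coordinates are from the bounding-box lower-left.
Rectangular body: 140 × 105, A = 14 700 mm², y = 52.5 mm, Ī = 13 505 625 mm⁴.
Semicircular cap: semicircle r = 70, A = 7696.9 mm², y = 134.71 mm, Ī = 2 635 265 mm⁴.
Centroid: ȳ = ΣA·y / ΣA = 80.752 mm.
Transfer each piece to the centroidal x-axis using Ī + A·d² with d = y − 80.752:
  rectangular body: d = -28.252 mm → contributes +25 238 684 mm⁴
  semicircular cap: d = 53.957 mm → contributes +25 043 757 mm⁴
Total I = 50 282 441 mm⁴.

I_xx ≈ 5.03 × 10⁷ mm⁴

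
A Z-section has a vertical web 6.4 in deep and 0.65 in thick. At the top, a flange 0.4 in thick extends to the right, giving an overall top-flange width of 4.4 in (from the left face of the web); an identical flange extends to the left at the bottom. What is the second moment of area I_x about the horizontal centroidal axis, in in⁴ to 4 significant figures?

Split into non-overlapping primitives; take the origin at the lower-left of the bounding box.
Web: 0.65 × 6.4, A = 4.16 in², y = 3.2 in, Ī = 14.1995 in⁴.
Top flange (beyond web): 3.75 × 0.4, A = 1.5 in², y = 6.2 in, Ī = 0.02 in⁴.
Bottom flange (beyond web): 3.75 × 0.4, A = 1.5 in², y = 0.2 in, Ī = 0.02 in⁴.
Centroid: ȳ = ΣA·y / ΣA = 3.2 in.
Transfer each piece to the horizontal centroidal axis using Ī + A·d² with d = y − 3.2:
  web: d = 0 in → contributes +14.1995 in⁴
  top flange (beyond web): d = 3 in → contributes +13.52 in⁴
  bottom flange (beyond web): d = -3 in → contributes +13.52 in⁴
Total I = 41.2395 in⁴.

I_x ≈ 41.24 in⁴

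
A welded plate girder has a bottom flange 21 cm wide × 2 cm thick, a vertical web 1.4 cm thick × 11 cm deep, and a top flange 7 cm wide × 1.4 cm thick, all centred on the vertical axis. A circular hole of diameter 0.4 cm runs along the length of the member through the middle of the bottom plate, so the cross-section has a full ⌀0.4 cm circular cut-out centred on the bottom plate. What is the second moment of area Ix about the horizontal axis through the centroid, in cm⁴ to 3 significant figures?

Ix ≈ 1650 cm⁴

Treat the section as a set of non-overlapping primitives; coordinates are from the bounding-box lower-left.
Bottom plate: 21 × 2, A = 42 cm², y = 1 cm, Ī = 14 cm⁴.
Web plate: 1.4 × 11, A = 15.4 cm², y = 7.5 cm, Ī = 155.28 cm⁴.
Top plate: 7 × 1.4, A = 9.8 cm², y = 13.7 cm, Ī = 1.6007 cm⁴.
Hole (subtracted): ⌀0.4, A = 0.12566 cm², y = 1 cm, Ī = 0.0012566 cm⁴.
Centroid: ȳ = ΣA·y / ΣA = 4.3479 cm.
Transfer each piece to the horizontal axis through the centroid using Ī + A·d² with d = y − 4.3479:
  bottom plate: d = -3.3479 cm → contributes +484.76 cm⁴
  web plate: d = 3.1521 cm → contributes +308.29 cm⁴
  top plate: d = 9.3521 cm → contributes +858.72 cm⁴
  hole: d = -3.3479 cm → contributes −1.4098 cm⁴
Total I = 1650.4 cm⁴.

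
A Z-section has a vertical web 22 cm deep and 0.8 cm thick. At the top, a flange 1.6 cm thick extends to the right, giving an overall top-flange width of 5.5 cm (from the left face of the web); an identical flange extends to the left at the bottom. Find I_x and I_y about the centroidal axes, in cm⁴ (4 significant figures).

I_x ≈ 2278 cm⁴, I_y ≈ 142.4 cm⁴

Split into non-overlapping primitives; take the origin at the lower-left of the bounding box.
Web: 0.8 × 22, A = 17.6 cm², y = 11 cm, Ī = 709.867 cm⁴.
Top flange (beyond web): 4.7 × 1.6, A = 7.52 cm², y = 21.2 cm, Ī = 1.60427 cm⁴.
Bottom flange (beyond web): 4.7 × 1.6, A = 7.52 cm², y = 0.8 cm, Ī = 1.60427 cm⁴.
Centroid: ȳ = ΣA·y / ΣA = 11 cm.
Transfer each piece to the centroidal x-axis using Ī + A·d² with d = y − 11:
  web: d = 0 cm → contributes +709.867 cm⁴
  top flange (beyond web): d = 10.2 cm → contributes +783.985 cm⁴
  bottom flange (beyond web): d = -10.2 cm → contributes +783.985 cm⁴
Total I = 2277.84 cm⁴.
For the y-axis: x̄ = 5.1 cm.
Repeating about the centroidal y-axis gives I_y = 142.365 cm⁴.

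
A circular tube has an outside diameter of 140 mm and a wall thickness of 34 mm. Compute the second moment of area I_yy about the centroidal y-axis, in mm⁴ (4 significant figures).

Decompose the section into non-overlapping parts with the origin at the bottom-left of its bounding rectangle.
Outer circle: ⌀140, A = 15393.8 mm², x = 70 mm, Ī = 18 857 410 mm⁴.
Bore (subtracted): ⌀72, A = 4071.5 mm², x = 70 mm, Ī = 1 319 167 mm⁴.
By symmetry the centroid is at mid-width, x̄ = 70 mm.
All pieces are centred on the centroidal y-axis, so I = ΣĪ (holes subtracted) = 17 538 243 mm⁴.

I_yy ≈ 1.754 × 10⁷ mm⁴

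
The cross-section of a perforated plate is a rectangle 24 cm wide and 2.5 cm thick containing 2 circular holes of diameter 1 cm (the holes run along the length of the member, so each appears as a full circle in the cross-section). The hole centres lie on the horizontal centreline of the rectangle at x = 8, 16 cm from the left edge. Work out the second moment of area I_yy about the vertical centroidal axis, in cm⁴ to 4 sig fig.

I_yy ≈ 2855 cm⁴

Decompose the section into non-overlapping parts with the origin at the bottom-left of its bounding rectangle.
Plate: 24 × 2.5, A = 60 cm², x = 12 cm, Ī = 2 880 cm⁴.
Hole 1 (subtracted): ⌀1, A = 0.785398 cm², x = 8 cm, Ī = 0.0490874 cm⁴.
Hole 2 (subtracted): ⌀1, A = 0.785398 cm², x = 16 cm, Ī = 0.0490874 cm⁴.
By symmetry the centroid is at mid-width, x̄ = 12 cm.
Transfer each piece to the vertical centroidal axis using Ī + A·d² with d = x − 12:
  plate: d = 0 cm → contributes +2 880 cm⁴
  hole 1: d = -4 cm → contributes −12.6155 cm⁴
  hole 2: d = 4 cm → contributes −12.6155 cm⁴
Total I = 2854.77 cm⁴.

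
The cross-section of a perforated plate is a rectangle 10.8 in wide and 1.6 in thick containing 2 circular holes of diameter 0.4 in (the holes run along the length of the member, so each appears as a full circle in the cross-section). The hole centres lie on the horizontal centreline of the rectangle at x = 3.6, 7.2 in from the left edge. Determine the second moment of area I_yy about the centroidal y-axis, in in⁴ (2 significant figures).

Treat the section as a set of non-overlapping primitives; coordinates are from the bounding-box lower-left.
Plate: 10.8 × 1.6, A = 17.28 in², x = 5.4 in, Ī = 168 in⁴.
Hole 1 (subtracted): ⌀0.4, A = 0.1257 in², x = 3.6 in, Ī = 0.001257 in⁴.
Hole 2 (subtracted): ⌀0.4, A = 0.1257 in², x = 7.2 in, Ī = 0.001257 in⁴.
By symmetry the centroid is at mid-width, x̄ = 5.4 in.
Transfer each piece to the centroidal y-axis using Ī + A·d² with d = x − 5.4:
  plate: d = 0 in → contributes +168 in⁴
  hole 1: d = -1.8 in → contributes −0.4084 in⁴
  hole 2: d = 1.8 in → contributes −0.4084 in⁴
Total I = 167.1 in⁴.

I_yy ≈ 170 in⁴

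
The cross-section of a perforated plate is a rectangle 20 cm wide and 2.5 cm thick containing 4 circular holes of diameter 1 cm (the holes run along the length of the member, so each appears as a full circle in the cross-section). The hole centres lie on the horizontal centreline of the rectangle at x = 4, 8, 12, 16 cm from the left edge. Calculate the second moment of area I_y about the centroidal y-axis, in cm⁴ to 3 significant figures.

I_y ≈ 1600 cm⁴

Treat the section as a set of non-overlapping primitives; coordinates are from the bounding-box lower-left.
Plate: 20 × 2.5, A = 50 cm², x = 10 cm, Ī = 1666.7 cm⁴.
Hole 1 (subtracted): ⌀1, A = 0.7854 cm², x = 4 cm, Ī = 0.049087 cm⁴.
Hole 2 (subtracted): ⌀1, A = 0.7854 cm², x = 8 cm, Ī = 0.049087 cm⁴.
Hole 3 (subtracted): ⌀1, A = 0.7854 cm², x = 12 cm, Ī = 0.049087 cm⁴.
Hole 4 (subtracted): ⌀1, A = 0.7854 cm², x = 16 cm, Ī = 0.049087 cm⁴.
By symmetry the centroid is at mid-width, x̄ = 10 cm.
Transfer each piece to the centroidal y-axis using Ī + A·d² with d = x − 10:
  plate: d = 0 cm → contributes +1666.7 cm⁴
  hole 1: d = -6 cm → contributes −28.323 cm⁴
  hole 2: d = -2 cm → contributes −3.1907 cm⁴
  hole 3: d = 2 cm → contributes −3.1907 cm⁴
  hole 4: d = 6 cm → contributes −28.323 cm⁴
Total I = 1603.6 cm⁴.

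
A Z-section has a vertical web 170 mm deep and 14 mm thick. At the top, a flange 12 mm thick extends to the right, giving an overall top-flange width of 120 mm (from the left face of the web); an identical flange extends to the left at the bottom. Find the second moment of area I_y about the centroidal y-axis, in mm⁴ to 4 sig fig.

I_y ≈ 1.158 × 10⁷ mm⁴

Decompose the section into non-overlapping parts with the origin at the bottom-left of its bounding rectangle.
Web: 14 × 170, A = 2 380 mm², x = 113 mm, Ī = 38873.3 mm⁴.
Top flange (beyond web): 106 × 12, A = 1 272 mm², x = 173 mm, Ī = 1 191 016 mm⁴.
Bottom flange (beyond web): 106 × 12, A = 1 272 mm², x = 53 mm, Ī = 1 191 016 mm⁴.
Centroid: x̄ = ΣA·x / ΣA = 113 mm.
Transfer each piece to the centroidal y-axis using Ī + A·d² with d = x − 113:
  web: d = 0 mm → contributes +38873.3 mm⁴
  top flange (beyond web): d = 60 mm → contributes +5 770 216 mm⁴
  bottom flange (beyond web): d = -60 mm → contributes +5 770 216 mm⁴
Total I = 11 579 305 mm⁴.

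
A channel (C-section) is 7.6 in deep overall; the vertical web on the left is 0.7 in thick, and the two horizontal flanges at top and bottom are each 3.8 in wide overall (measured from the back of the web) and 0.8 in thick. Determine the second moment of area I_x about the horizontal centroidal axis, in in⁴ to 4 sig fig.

Treat the section as a set of non-overlapping primitives; coordinates are from the bounding-box lower-left.
Web: 0.7 × 7.6, A = 5.32 in², y = 3.8 in, Ī = 25.6069 in⁴.
Top flange (beyond web): 3.1 × 0.8, A = 2.48 in², y = 7.2 in, Ī = 0.132267 in⁴.
Bottom flange (beyond web): 3.1 × 0.8, A = 2.48 in², y = 0.4 in, Ī = 0.132267 in⁴.
By symmetry the centroid is at mid-height, ȳ = 3.8 in.
Transfer each piece to the horizontal centroidal axis using Ī + A·d² with d = y − 3.8:
  web: d = 0 in → contributes +25.6069 in⁴
  top flange (beyond web): d = 3.4 in → contributes +28.8011 in⁴
  bottom flange (beyond web): d = -3.4 in → contributes +28.8011 in⁴
Total I = 83.2091 in⁴.

I_x ≈ 83.21 in⁴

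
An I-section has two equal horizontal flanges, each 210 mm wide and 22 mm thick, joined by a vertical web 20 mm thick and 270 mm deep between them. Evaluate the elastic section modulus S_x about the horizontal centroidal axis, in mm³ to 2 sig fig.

S_x ≈ 1.5 × 10⁶ mm³

Break the section into simple shapes (no overlaps), measuring from the bottom-left corner of the bounding box.
Bottom flange: 210 × 22, A = 4 620 mm², y = 11 mm, Ī = 186 340 mm⁴.
Web: 20 × 270, A = 5 400 mm², y = 157 mm, Ī = 32 805 000 mm⁴.
Top flange: 210 × 22, A = 4 620 mm², y = 303 mm, Ī = 186 340 mm⁴.
By symmetry the centroid is at mid-height, ȳ = 157 mm.
Transfer each piece to the horizontal centroidal axis using Ī + A·d² with d = y − 157:
  bottom flange: d = -146 mm → contributes +98 666 260 mm⁴
  web: d = 0 mm → contributes +32 805 000 mm⁴
  top flange: d = 146 mm → contributes +98 666 260 mm⁴
Total I = 230 137 520 mm⁴.
Extreme fibre distance c = 157 mm; S = I/c = 1 465 844 mm³.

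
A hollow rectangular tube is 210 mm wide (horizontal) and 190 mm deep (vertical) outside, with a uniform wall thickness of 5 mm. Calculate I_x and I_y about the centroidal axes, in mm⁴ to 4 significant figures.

I_x ≈ 2.283 × 10⁷ mm⁴, I_y ≈ 2.663 × 10⁷ mm⁴

Split into non-overlapping primitives; take the origin at the lower-left of the bounding box.
Outer rectangle: 210 × 190, A = 39 900 mm², y = 95 mm, Ī = 120 032 500 mm⁴.
Inner void (subtracted): 200 × 180, A = 36 000 mm², y = 95 mm, Ī = 97 200 000 mm⁴.
By symmetry the centroid is at mid-height, ȳ = 95 mm.
All pieces are centred on the centroidal x-axis, so I = ΣĪ (holes subtracted) = 22 832 500 mm⁴.
Repeating about the centroidal y-axis gives I_y = 26 632 500 mm⁴.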